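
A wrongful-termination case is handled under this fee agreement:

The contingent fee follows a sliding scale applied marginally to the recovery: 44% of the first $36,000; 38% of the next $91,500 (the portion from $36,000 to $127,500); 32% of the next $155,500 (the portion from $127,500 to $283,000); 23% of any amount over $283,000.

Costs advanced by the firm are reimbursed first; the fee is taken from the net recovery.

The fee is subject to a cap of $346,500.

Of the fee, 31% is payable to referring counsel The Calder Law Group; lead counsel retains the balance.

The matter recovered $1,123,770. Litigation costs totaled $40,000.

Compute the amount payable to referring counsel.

Fee base (net of costs): $1,123,770 − $40,000 = $1,083,770
First $36,000 at 44% = $15,840.00
Next $91,500 at 38% = $34,770.00
Next $155,500 at 32% = $49,760.00
Remaining $800,770 at 23% = $184,177.10
Fee: $15,840.00 + $34,770.00 + $49,760.00 + $184,177.10 = $284,547.10
$284,547.10 is under the $346,500 cap.
Referral share: 31% of $284,547.10 = $88,209.60; lead counsel retains $284,547.10 − $88,209.60 = $196,337.50.

$88,209.60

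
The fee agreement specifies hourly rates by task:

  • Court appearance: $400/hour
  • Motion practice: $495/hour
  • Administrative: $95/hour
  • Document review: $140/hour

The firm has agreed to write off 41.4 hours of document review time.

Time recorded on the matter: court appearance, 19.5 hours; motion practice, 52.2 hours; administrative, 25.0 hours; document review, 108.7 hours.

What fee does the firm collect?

$45,436.00

Court appearance: 19.5 × $400 = $7,800.00
Motion practice: 52.2 × $495 = $25,839.00
Administrative: 25.0 × $95 = $2,375.00
Document review: 108.7 × $140 = $15,218.00
Subtotal: $51,232.00
Write-off: 41.4 × $140 = $5,796.00
Total: $51,232.00 − $5,796.00 = $45,436.00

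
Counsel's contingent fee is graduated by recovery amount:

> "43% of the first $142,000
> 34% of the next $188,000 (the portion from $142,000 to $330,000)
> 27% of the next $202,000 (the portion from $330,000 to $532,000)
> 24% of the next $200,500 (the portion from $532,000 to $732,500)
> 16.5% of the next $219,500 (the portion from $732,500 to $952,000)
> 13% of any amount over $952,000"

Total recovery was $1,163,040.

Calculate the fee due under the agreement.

First $142,000 at 43% = $61,060.00
Next $188,000 at 34% = $63,920.00
Next $202,000 at 27% = $54,540.00
Next $200,500 at 24% = $48,120.00
Next $219,500 at 16.5% = $36,217.50
Remaining $211,040 at 13% = $27,435.20
Fee: $61,060.00 + $63,920.00 + $54,540.00 + $48,120.00 + $36,217.50 + $27,435.20 = $291,292.70

$291,292.70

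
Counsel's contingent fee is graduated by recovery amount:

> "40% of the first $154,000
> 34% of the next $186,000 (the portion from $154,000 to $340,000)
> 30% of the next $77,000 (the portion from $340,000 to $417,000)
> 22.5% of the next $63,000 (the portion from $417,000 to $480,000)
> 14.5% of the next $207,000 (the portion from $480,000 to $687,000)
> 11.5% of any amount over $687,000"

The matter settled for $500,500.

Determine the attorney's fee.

$165,087.50

First $154,000 at 40% = $61,600.00
Next $186,000 at 34% = $63,240.00
Next $77,000 at 30% = $23,100.00
Next $63,000 at 22.5% = $14,175.00
Remaining $20,500 at 14.5% = $2,972.50
Fee: $61,600.00 + $63,240.00 + $23,100.00 + $14,175.00 + $2,972.50 = $165,087.50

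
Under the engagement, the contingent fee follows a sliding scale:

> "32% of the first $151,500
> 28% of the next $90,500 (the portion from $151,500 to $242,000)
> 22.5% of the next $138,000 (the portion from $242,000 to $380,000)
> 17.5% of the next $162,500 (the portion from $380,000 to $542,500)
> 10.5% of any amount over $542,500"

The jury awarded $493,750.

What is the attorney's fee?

$124,776.25

First $151,500 at 32% = $48,480.00
Next $90,500 at 28% = $25,340.00
Next $138,000 at 22.5% = $31,050.00
Remaining $113,750 at 17.5% = $19,906.25
Fee: $48,480.00 + $25,340.00 + $31,050.00 + $19,906.25 = $124,776.25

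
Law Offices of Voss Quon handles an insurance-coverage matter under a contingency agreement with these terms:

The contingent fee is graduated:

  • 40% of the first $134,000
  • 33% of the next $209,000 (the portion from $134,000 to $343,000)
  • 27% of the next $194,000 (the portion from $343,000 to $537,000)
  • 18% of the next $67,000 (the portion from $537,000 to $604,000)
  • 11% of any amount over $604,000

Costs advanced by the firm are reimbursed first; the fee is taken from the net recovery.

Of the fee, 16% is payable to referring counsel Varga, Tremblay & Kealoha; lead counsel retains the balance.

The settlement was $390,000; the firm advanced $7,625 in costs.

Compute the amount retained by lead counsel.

$111,889.05

Fee base (net of costs): $390,000 − $7,625 = $382,375
First $134,000 at 40% = $53,600.00
Next $209,000 at 33% = $68,970.00
Remaining $39,375 at 27% = $10,631.25
Fee: $53,600.00 + $68,970.00 + $10,631.25 = $133,201.25
Referral share: 16% of $133,201.25 = $21,312.20; lead counsel retains $133,201.25 − $21,312.20 = $111,889.05.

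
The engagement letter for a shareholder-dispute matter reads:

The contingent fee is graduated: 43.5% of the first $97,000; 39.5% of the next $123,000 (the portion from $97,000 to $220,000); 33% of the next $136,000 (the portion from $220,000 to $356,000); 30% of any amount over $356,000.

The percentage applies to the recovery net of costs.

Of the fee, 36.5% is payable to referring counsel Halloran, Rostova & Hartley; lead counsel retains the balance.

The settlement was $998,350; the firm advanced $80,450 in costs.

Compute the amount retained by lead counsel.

$193,186.05

Fee base (net of costs): $998,350 − $80,450 = $917,900
First $97,000 at 43.5% = $42,195.00
Next $123,000 at 39.5% = $48,585.00
Next $136,000 at 33% = $44,880.00
Remaining $561,900 at 30% = $168,570.00
Fee: $42,195.00 + $48,585.00 + $44,880.00 + $168,570.00 = $304,230.00
Referral share: 36.5% of $304,230.00 = $111,043.95; lead counsel retains $304,230.00 − $111,043.95 = $193,186.05.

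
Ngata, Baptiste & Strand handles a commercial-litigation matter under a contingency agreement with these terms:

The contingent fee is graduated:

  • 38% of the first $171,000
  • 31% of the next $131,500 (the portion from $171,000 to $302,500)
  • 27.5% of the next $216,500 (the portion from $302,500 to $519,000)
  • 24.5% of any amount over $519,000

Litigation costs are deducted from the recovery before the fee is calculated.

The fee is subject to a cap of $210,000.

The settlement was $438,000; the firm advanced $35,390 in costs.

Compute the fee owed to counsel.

Fee base (net of costs): $438,000 − $35,390 = $402,610
First $171,000 at 38% = $64,980.00
Next $131,500 at 31% = $40,765.00
Remaining $100,110 at 27.5% = $27,530.25
Fee: $64,980.00 + $40,765.00 + $27,530.25 = $133,275.25
$133,275.25 is under the $210,000 cap.

$133,275.25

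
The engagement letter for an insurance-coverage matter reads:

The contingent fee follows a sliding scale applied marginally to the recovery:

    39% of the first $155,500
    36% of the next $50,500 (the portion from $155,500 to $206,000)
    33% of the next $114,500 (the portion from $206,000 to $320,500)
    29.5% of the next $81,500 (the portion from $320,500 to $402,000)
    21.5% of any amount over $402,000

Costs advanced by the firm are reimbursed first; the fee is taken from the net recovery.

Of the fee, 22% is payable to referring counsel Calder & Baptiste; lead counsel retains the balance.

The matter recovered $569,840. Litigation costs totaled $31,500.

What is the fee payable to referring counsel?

$37,392.43

Fee base (net of costs): $569,840 − $31,500 = $538,340
First $155,500 at 39% = $60,645.00
Next $50,500 at 36% = $18,180.00
Next $114,500 at 33% = $37,785.00
Next $81,500 at 29.5% = $24,042.50
Remaining $136,340 at 21.5% = $29,313.10
Fee: $60,645.00 + $18,180.00 + $37,785.00 + $24,042.50 + $29,313.10 = $169,965.60
Referral share: 22% of $169,965.60 = $37,392.43; lead counsel retains $169,965.60 − $37,392.43 = $132,573.17.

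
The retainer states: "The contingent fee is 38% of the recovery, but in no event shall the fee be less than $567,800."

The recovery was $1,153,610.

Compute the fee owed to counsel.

38% of $1,153,610 = $438,371.80
That is below the $567,800 minimum, so the minimum applies.

$567,800.00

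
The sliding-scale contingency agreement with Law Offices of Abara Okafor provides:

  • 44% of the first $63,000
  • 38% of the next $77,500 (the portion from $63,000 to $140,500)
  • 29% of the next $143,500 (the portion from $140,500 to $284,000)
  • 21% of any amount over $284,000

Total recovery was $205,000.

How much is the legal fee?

$75,875.00

First $63,000 at 44% = $27,720.00
Next $77,500 at 38% = $29,450.00
Remaining $64,500 at 29% = $18,705.00
Fee: $27,720.00 + $29,450.00 + $18,705.00 = $75,875.00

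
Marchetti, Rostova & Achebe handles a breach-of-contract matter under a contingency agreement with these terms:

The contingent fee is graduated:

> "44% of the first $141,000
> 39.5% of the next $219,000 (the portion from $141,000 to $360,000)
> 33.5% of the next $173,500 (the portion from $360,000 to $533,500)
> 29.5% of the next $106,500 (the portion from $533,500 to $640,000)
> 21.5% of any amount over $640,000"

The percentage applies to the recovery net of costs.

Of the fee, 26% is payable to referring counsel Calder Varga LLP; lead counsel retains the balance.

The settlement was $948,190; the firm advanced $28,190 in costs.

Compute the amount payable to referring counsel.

Fee base (net of costs): $948,190 − $28,190 = $920,000
First $141,000 at 44% = $62,040.00
Next $219,000 at 39.5% = $86,505.00
Next $173,500 at 33.5% = $58,122.50
Next $106,500 at 29.5% = $31,417.50
Remaining $280,000 at 21.5% = $60,200.00
Fee: $62,040.00 + $86,505.00 + $58,122.50 + $31,417.50 + $60,200.00 = $298,285.00
Referral share: 26% of $298,285.00 = $77,554.10; lead counsel retains $298,285.00 − $77,554.10 = $220,730.90.

$77,554.10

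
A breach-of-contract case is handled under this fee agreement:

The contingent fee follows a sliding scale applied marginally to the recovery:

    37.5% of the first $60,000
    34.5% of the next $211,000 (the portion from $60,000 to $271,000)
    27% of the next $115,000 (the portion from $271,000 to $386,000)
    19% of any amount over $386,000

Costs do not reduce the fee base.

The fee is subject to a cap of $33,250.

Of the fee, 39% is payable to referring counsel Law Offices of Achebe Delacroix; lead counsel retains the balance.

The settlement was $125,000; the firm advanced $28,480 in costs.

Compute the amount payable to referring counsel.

$12,967.50

Fee base is the gross recovery, $125,000; costs are reimbursed separately.
First $60,000 at 37.5% = $22,500.00
Remaining $65,000 at 34.5% = $22,425.00
Fee: $22,500.00 + $22,425.00 = $44,925.00
$44,925.00 exceeds the $33,250 cap, so the fee is capped at $33,250.00.
Referral share: 39% of $33,250.00 = $12,967.50; lead counsel retains $33,250.00 − $12,967.50 = $20,282.50.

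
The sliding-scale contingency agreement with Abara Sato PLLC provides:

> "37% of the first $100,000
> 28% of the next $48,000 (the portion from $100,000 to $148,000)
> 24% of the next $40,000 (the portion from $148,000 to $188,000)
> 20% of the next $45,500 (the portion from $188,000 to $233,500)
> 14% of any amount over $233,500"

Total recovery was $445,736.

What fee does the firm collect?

$98,853.04

First $100,000 at 37% = $37,000.00
Next $48,000 at 28% = $13,440.00
Next $40,000 at 24% = $9,600.00
Next $45,500 at 20% = $9,100.00
Remaining $212,236 at 14% = $29,713.04
Fee: $37,000.00 + $13,440.00 + $9,600.00 + $9,100.00 + $29,713.04 = $98,853.04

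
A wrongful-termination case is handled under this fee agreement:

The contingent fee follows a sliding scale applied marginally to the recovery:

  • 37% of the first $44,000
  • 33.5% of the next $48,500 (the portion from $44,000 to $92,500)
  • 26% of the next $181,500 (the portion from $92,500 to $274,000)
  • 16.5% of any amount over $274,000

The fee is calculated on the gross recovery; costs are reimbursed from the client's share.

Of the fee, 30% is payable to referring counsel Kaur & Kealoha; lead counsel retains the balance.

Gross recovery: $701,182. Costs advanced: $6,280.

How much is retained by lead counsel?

$105,141.77

Fee base is the gross recovery, $701,182; costs are reimbursed separately.
First $44,000 at 37% = $16,280.00
Next $48,500 at 33.5% = $16,247.50
Next $181,500 at 26% = $47,190.00
Remaining $427,182 at 16.5% = $70,485.03
Fee: $16,280.00 + $16,247.50 + $47,190.00 + $70,485.03 = $150,202.53
Referral share: 30% of $150,202.53 = $45,060.76; lead counsel retains $150,202.53 − $45,060.76 = $105,141.77.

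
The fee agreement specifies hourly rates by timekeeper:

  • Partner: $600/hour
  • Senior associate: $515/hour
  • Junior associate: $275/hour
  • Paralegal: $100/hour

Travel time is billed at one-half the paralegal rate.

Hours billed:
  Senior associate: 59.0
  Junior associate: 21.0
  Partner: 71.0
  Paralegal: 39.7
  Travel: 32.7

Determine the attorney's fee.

$84,365.00

Partner: 71.0 × $600 = $42,600.00
Senior associate: 59.0 × $515 = $30,385.00
Junior associate: 21.0 × $275 = $5,775.00
Paralegal: 39.7 × $100 = $3,970.00
Subtotal: $42,600.00 + $30,385.00 + $5,775.00 + $3,970.00 = $82,730.00
Travel: 32.7 × ($100 ÷ 2) = 32.7 × $50.00 = $1,635.00
Total: $82,730.00 + $1,635.00 = $84,365.00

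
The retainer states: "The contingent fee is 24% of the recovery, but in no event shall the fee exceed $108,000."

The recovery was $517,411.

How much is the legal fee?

$108,000.00

24% of $517,411 = $124,178.64
That exceeds the $108,000 cap, so the fee is capped at $108,000.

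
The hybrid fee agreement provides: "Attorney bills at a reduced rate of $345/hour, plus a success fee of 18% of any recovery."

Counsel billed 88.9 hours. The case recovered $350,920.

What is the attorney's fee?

$93,836.10

Hourly: 88.9 × $345 = $30,670.50
Success fee: 18% of $350,920 = $63,165.60
Total: $30,670.50 + $63,165.60 = $93,836.10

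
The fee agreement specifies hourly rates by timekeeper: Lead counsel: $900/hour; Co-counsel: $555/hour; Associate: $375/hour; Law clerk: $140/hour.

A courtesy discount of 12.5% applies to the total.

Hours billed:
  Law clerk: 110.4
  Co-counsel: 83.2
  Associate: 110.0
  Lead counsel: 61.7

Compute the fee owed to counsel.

Lead counsel: 61.7 × $900 = $55,530.00
Co-counsel: 83.2 × $555 = $46,176.00
Associate: 110.0 × $375 = $41,250.00
Law clerk: 110.4 × $140 = $15,456.00
Subtotal: $158,412.00
Less 12.5% discount: −$19,801.50
Total: $158,412.00 − $19,801.50 = $138,610.50

$138,610.50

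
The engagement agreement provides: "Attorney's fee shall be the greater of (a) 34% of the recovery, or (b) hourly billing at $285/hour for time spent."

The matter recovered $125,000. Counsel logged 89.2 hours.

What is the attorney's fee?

$42,500.00

(a) 34% of $125,000 = $42,500.00
(b) 89.2 × $285 = $25,422.00
The greater is (a): $42,500.00.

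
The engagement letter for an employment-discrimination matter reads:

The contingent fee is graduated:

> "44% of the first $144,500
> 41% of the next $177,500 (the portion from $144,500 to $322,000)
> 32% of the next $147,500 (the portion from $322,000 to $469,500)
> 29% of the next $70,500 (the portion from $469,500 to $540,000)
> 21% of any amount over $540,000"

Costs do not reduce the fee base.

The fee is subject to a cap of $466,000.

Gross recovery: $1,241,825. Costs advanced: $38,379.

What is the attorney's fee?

Fee base is the gross recovery, $1,241,825; costs are reimbursed separately.
First $144,500 at 44% = $63,580.00
Next $177,500 at 41% = $72,775.00
Next $147,500 at 32% = $47,200.00
Next $70,500 at 29% = $20,445.00
Remaining $701,825 at 21% = $147,383.25
Fee: $63,580.00 + $72,775.00 + $47,200.00 + $20,445.00 + $147,383.25 = $351,383.25
$351,383.25 is under the $466,000 cap.

$351,383.25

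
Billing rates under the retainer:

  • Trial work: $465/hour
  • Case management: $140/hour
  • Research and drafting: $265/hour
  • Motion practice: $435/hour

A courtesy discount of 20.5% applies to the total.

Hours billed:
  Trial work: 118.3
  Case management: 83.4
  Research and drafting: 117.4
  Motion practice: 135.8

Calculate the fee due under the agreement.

Trial work: 118.3 × $465 = $55,009.50
Case management: 83.4 × $140 = $11,676.00
Research and drafting: 117.4 × $265 = $31,111.00
Motion practice: 135.8 × $435 = $59,073.00
Subtotal: $156,869.50
Less 20.5% discount: −$32,158.25
Total: $156,869.50 − $32,158.25 = $124,711.25

$124,711.25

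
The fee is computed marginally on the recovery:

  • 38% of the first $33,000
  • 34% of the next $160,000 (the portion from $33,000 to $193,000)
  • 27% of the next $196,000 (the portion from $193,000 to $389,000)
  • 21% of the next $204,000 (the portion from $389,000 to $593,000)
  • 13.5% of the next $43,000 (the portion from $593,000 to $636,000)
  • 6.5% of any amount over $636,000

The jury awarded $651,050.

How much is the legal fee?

First $33,000 at 38% = $12,540.00
Next $160,000 at 34% = $54,400.00
Next $196,000 at 27% = $52,920.00
Next $204,000 at 21% = $42,840.00
Next $43,000 at 13.5% = $5,805.00
Remaining $15,050 at 6.5% = $978.25
Fee: $12,540.00 + $54,400.00 + $52,920.00 + $42,840.00 + $5,805.00 + $978.25 = $169,483.25

$169,483.25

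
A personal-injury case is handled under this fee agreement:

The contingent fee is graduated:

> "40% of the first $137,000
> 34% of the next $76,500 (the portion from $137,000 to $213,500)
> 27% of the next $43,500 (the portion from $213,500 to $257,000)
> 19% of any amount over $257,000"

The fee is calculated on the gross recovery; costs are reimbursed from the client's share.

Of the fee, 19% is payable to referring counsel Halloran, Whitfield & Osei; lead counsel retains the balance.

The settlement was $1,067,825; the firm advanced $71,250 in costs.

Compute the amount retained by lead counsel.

$199,755.52

Fee base is the gross recovery, $1,067,825; costs are reimbursed separately.
First $137,000 at 40% = $54,800.00
Next $76,500 at 34% = $26,010.00
Next $43,500 at 27% = $11,745.00
Remaining $810,825 at 19% = $154,056.75
Fee: $54,800.00 + $26,010.00 + $11,745.00 + $154,056.75 = $246,611.75
Referral share: 19% of $246,611.75 = $46,856.23; lead counsel retains $246,611.75 − $46,856.23 = $199,755.52.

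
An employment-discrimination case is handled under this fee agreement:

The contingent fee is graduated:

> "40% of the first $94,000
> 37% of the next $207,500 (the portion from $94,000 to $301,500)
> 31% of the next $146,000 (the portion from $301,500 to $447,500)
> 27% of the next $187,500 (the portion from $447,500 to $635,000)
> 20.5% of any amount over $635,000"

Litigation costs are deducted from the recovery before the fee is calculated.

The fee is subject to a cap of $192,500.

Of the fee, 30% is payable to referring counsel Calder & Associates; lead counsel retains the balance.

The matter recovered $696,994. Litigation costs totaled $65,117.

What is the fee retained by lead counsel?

$134,750.00

Fee base (net of costs): $696,994 − $65,117 = $631,877
First $94,000 at 40% = $37,600.00
Next $207,500 at 37% = $76,775.00
Next $146,000 at 31% = $45,260.00
Remaining $184,377 at 27% = $49,781.79
Fee: $37,600.00 + $76,775.00 + $45,260.00 + $49,781.79 = $209,416.79
$209,416.79 exceeds the $192,500 cap, so the fee is capped at $192,500.00.
Referral share: 30% of $192,500.00 = $57,750.00; lead counsel retains $192,500.00 − $57,750.00 = $134,750.00.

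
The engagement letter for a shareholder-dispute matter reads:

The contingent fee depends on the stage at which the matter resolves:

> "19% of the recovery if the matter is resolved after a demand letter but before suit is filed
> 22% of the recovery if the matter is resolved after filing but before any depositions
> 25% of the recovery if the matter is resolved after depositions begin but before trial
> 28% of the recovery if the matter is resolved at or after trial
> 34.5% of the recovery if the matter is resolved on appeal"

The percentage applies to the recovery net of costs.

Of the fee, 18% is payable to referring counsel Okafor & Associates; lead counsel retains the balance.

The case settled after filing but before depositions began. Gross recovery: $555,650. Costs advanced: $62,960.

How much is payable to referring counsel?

Fee base (net of costs): $555,650 − $62,960 = $492,690
The matter settled after filing but before depositions began, so the 22% rate applies.
$492,690 × 22% = $108,391.80
Referral share: 18% of $108,391.80 = $19,510.52; lead counsel retains $108,391.80 − $19,510.52 = $88,881.28.

$19,510.52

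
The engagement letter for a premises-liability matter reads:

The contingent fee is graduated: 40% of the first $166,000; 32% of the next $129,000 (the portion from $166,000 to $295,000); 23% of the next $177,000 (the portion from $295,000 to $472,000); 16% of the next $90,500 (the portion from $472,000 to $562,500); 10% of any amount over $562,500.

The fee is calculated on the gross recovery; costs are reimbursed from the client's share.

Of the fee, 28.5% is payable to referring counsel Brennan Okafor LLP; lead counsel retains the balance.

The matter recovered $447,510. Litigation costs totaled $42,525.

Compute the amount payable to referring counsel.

Fee base is the gross recovery, $447,510; costs are reimbursed separately.
First $166,000 at 40% = $66,400.00
Next $129,000 at 32% = $41,280.00
Remaining $152,510 at 23% = $35,077.30
Fee: $66,400.00 + $41,280.00 + $35,077.30 = $142,757.30
Referral share: 28.5% of $142,757.30 = $40,685.83; lead counsel retains $142,757.30 − $40,685.83 = $102,071.47.

$40,685.83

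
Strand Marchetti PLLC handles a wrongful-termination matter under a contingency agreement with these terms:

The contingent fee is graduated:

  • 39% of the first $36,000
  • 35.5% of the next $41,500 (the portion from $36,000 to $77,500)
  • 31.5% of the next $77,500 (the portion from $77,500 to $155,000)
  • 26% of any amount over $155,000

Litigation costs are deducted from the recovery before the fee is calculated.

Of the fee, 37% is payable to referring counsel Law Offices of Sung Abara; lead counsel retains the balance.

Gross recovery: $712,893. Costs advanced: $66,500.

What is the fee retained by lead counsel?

$113,996.72

Fee base (net of costs): $712,893 − $66,500 = $646,393
First $36,000 at 39% = $14,040.00
Next $41,500 at 35.5% = $14,732.50
Next $77,500 at 31.5% = $24,412.50
Remaining $491,393 at 26% = $127,762.18
Fee: $14,040.00 + $14,732.50 + $24,412.50 + $127,762.18 = $180,947.18
Referral share: 37% of $180,947.18 = $66,950.46; lead counsel retains $180,947.18 − $66,950.46 = $113,996.72.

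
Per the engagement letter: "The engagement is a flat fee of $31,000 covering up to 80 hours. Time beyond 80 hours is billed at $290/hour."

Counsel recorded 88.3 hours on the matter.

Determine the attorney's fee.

$33,407.00

Flat fee: $31,000.00
Excess hours: 88.3 − 80 = 8.3
Overrun: 8.3 × $290 = $2,407.00
Total: $31,000.00 + $2,407.00 = $33,407.00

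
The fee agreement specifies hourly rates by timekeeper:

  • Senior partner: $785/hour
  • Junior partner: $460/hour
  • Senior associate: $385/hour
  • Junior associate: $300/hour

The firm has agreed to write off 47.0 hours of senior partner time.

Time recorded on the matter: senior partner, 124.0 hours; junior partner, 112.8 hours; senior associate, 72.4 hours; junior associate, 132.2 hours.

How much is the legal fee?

Senior partner: 124.0 × $785 = $97,340.00
Junior partner: 112.8 × $460 = $51,888.00
Senior associate: 72.4 × $385 = $27,874.00
Junior associate: 132.2 × $300 = $39,660.00
Subtotal: $216,762.00
Write-off: 47.0 × $785 = $36,895.00
Total: $216,762.00 − $36,895.00 = $179,867.00

$179,867.00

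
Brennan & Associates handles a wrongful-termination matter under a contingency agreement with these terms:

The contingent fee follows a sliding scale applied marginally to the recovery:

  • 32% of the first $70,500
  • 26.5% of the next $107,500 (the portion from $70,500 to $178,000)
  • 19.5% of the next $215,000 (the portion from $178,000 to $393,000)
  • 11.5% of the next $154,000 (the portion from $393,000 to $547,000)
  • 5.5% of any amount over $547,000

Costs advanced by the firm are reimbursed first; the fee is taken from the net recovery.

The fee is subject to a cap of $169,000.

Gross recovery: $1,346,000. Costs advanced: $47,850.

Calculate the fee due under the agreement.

$151,995.75

Fee base (net of costs): $1,346,000 − $47,850 = $1,298,150
First $70,500 at 32% = $22,560.00
Next $107,500 at 26.5% = $28,487.50
Next $215,000 at 19.5% = $41,925.00
Next $154,000 at 11.5% = $17,710.00
Remaining $751,150 at 5.5% = $41,313.25
Fee: $22,560.00 + $28,487.50 + $41,925.00 + $17,710.00 + $41,313.25 = $151,995.75
$151,995.75 is under the $169,000 cap.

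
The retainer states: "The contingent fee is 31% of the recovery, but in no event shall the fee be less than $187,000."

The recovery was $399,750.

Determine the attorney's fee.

$187,000.00

31% of $399,750 = $123,922.50
That is below the $187,000 minimum, so the minimum applies.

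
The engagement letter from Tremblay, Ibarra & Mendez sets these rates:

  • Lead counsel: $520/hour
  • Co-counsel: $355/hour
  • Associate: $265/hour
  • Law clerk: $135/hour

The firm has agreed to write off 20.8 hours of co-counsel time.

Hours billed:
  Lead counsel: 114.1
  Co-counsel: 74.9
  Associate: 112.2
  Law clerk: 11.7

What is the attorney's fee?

$109,850.00

Lead counsel: 114.1 × $520 = $59,332.00
Co-counsel: 74.9 × $355 = $26,589.50
Associate: 112.2 × $265 = $29,733.00
Law clerk: 11.7 × $135 = $1,579.50
Subtotal: $117,234.00
Write-off: 20.8 × $355 = $7,384.00
Total: $117,234.00 − $7,384.00 = $109,850.00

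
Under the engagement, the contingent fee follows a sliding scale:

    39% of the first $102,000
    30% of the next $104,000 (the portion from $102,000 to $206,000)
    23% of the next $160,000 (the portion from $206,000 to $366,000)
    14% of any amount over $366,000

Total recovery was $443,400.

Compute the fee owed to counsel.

First $102,000 at 39% = $39,780.00
Next $104,000 at 30% = $31,200.00
Next $160,000 at 23% = $36,800.00
Remaining $77,400 at 14% = $10,836.00
Fee: $39,780.00 + $31,200.00 + $36,800.00 + $10,836.00 = $118,616.00

$118,616.00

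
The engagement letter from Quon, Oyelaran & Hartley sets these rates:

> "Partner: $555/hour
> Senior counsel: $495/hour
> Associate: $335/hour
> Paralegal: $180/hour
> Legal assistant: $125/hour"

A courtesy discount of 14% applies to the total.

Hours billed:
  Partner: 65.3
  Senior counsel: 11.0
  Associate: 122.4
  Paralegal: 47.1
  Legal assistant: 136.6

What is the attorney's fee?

Partner: 65.3 × $555 = $36,241.50
Senior counsel: 11.0 × $495 = $5,445.00
Associate: 122.4 × $335 = $41,004.00
Paralegal: 47.1 × $180 = $8,478.00
Legal assistant: 136.6 × $125 = $17,075.00
Subtotal: $108,243.50
Less 14% discount: −$15,154.09
Total: $108,243.50 − $15,154.09 = $93,089.41

$93,089.41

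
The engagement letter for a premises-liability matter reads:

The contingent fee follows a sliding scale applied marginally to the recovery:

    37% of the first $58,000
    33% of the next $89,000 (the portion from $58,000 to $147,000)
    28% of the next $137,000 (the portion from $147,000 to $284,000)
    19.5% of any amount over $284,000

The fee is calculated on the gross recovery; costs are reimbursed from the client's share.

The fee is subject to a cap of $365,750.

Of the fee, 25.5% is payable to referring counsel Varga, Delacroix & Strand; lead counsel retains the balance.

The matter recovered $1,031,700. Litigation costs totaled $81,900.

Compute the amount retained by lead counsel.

Fee base is the gross recovery, $1,031,700; costs are reimbursed separately.
First $58,000 at 37% = $21,460.00
Next $89,000 at 33% = $29,370.00
Next $137,000 at 28% = $38,360.00
Remaining $747,700 at 19.5% = $145,801.50
Fee: $21,460.00 + $29,370.00 + $38,360.00 + $145,801.50 = $234,991.50
$234,991.50 is under the $365,750 cap.
Referral share: 25.5% of $234,991.50 = $59,922.83; lead counsel retains $234,991.50 − $59,922.83 = $175,068.67.

$175,068.67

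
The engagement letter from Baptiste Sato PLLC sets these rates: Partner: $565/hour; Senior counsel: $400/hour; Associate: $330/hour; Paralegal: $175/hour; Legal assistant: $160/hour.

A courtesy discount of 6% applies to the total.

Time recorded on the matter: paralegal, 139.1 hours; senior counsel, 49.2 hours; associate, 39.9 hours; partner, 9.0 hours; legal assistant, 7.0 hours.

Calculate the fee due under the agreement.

Partner: 9.0 × $565 = $5,085.00
Senior counsel: 49.2 × $400 = $19,680.00
Associate: 39.9 × $330 = $13,167.00
Paralegal: 139.1 × $175 = $24,342.50
Legal assistant: 7.0 × $160 = $1,120.00
Subtotal: $63,394.50
Less 6% discount: −$3,803.67
Total: $63,394.50 − $3,803.67 = $59,590.83

$59,590.83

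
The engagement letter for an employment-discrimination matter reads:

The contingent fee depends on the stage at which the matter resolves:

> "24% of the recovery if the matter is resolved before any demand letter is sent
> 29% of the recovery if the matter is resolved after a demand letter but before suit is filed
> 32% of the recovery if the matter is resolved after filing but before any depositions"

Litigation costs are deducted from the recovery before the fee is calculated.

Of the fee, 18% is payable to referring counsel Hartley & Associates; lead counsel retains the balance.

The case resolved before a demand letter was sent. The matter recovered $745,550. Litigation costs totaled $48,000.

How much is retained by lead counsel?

$137,277.84

Fee base (net of costs): $745,550 − $48,000 = $697,550
The matter resolved before a demand letter was sent, so the 24% rate applies.
$697,550 × 24% = $167,412.00
Referral share: 18% of $167,412.00 = $30,134.16; lead counsel retains $167,412.00 − $30,134.16 = $137,277.84.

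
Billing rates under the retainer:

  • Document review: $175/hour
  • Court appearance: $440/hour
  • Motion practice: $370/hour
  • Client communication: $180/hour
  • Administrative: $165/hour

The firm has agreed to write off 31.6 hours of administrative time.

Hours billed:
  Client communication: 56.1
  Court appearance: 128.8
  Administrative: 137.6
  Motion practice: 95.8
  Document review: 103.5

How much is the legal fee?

$137,818.50

Document review: 103.5 × $175 = $18,112.50
Court appearance: 128.8 × $440 = $56,672.00
Motion practice: 95.8 × $370 = $35,446.00
Client communication: 56.1 × $180 = $10,098.00
Administrative: 137.6 × $165 = $22,704.00
Subtotal: $143,032.50
Write-off: 31.6 × $165 = $5,214.00
Total: $143,032.50 − $5,214.00 = $137,818.50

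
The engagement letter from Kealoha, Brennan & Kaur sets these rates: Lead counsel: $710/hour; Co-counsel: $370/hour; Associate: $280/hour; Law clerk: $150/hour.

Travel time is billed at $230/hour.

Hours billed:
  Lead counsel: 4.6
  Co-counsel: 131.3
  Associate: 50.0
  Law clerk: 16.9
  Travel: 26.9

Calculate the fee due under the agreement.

Lead counsel: 4.6 × $710 = $3,266.00
Co-counsel: 131.3 × $370 = $48,581.00
Associate: 50.0 × $280 = $14,000.00
Law clerk: 16.9 × $150 = $2,535.00
Subtotal: $3,266.00 + $48,581.00 + $14,000.00 + $2,535.00 = $68,382.00
Travel: 26.9 × $230 = $6,187.00
Total: $68,382.00 + $6,187.00 = $74,569.00

$74,569.00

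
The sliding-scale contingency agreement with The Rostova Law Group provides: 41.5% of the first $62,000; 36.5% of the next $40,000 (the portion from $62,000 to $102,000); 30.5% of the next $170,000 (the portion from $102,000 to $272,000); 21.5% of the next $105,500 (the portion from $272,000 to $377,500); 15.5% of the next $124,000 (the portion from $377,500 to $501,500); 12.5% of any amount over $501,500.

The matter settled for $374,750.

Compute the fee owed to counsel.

$114,271.25

First $62,000 at 41.5% = $25,730.00
Next $40,000 at 36.5% = $14,600.00
Next $170,000 at 30.5% = $51,850.00
Remaining $102,750 at 21.5% = $22,091.25
Fee: $25,730.00 + $14,600.00 + $51,850.00 + $22,091.25 = $114,271.25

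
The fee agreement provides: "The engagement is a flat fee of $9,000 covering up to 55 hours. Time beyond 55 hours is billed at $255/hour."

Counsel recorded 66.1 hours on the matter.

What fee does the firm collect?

$11,830.50

Flat fee: $9,000.00
Excess hours: 66.1 − 55 = 11.1
Overrun: 11.1 × $255 = $2,830.50
Total: $9,000.00 + $2,830.50 = $11,830.50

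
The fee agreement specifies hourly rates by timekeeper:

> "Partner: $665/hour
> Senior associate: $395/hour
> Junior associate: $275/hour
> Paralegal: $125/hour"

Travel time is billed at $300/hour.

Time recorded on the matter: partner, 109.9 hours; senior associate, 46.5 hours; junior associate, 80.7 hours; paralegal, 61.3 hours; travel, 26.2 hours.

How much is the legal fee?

$129,166.00

Partner: 109.9 × $665 = $73,083.50
Senior associate: 46.5 × $395 = $18,367.50
Junior associate: 80.7 × $275 = $22,192.50
Paralegal: 61.3 × $125 = $7,662.50
Subtotal: $73,083.50 + $18,367.50 + $22,192.50 + $7,662.50 = $121,306.00
Travel: 26.2 × $300 = $7,860.00
Total: $121,306.00 + $7,860.00 = $129,166.00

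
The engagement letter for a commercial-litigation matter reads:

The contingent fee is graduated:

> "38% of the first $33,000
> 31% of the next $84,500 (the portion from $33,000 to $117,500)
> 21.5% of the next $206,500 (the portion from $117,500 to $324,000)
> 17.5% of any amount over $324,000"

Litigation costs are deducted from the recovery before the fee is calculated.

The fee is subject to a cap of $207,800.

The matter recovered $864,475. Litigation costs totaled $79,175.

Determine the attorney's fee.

$163,860.00

Fee base (net of costs): $864,475 − $79,175 = $785,300
First $33,000 at 38% = $12,540.00
Next $84,500 at 31% = $26,195.00
Next $206,500 at 21.5% = $44,397.50
Remaining $461,300 at 17.5% = $80,727.50
Fee: $12,540.00 + $26,195.00 + $44,397.50 + $80,727.50 = $163,860.00
$163,860.00 is under the $207,800 cap.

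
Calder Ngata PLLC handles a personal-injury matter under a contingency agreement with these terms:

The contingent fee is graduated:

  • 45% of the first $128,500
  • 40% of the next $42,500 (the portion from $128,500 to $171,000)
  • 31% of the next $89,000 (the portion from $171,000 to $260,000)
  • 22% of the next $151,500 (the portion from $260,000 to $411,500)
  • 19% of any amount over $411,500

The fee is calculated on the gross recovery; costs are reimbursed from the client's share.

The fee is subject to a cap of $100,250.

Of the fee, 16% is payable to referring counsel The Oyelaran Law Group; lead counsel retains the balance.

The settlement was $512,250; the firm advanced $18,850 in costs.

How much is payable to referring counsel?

Fee base is the gross recovery, $512,250; costs are reimbursed separately.
First $128,500 at 45% = $57,825.00
Next $42,500 at 40% = $17,000.00
Next $89,000 at 31% = $27,590.00
Next $151,500 at 22% = $33,330.00
Remaining $100,750 at 19% = $19,142.50
Fee: $57,825.00 + $17,000.00 + $27,590.00 + $33,330.00 + $19,142.50 = $154,887.50
$154,887.50 exceeds the $100,250 cap, so the fee is capped at $100,250.00.
Referral share: 16% of $100,250.00 = $16,040.00; lead counsel retains $100,250.00 − $16,040.00 = $84,210.00.

$16,040.00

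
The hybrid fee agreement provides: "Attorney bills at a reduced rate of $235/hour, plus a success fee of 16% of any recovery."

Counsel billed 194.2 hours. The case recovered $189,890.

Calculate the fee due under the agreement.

Hourly: 194.2 × $235 = $45,637.00
Success fee: 16% of $189,890 = $30,382.40
Total: $45,637.00 + $30,382.40 = $76,019.40

$76,019.40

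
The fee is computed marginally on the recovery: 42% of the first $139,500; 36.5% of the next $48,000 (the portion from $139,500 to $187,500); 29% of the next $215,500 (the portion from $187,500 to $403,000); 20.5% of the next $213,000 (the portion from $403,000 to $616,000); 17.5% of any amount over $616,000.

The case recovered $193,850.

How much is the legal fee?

$77,951.50

First $139,500 at 42% = $58,590.00
Next $48,000 at 36.5% = $17,520.00
Remaining $6,350 at 29% = $1,841.50
Fee: $58,590.00 + $17,520.00 + $1,841.50 = $77,951.50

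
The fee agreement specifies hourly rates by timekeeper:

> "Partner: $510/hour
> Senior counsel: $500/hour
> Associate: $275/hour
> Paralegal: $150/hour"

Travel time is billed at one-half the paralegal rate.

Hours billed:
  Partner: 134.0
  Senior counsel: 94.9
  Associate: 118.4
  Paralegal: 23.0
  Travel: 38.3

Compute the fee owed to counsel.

$154,672.50

Partner: 134.0 × $510 = $68,340.00
Senior counsel: 94.9 × $500 = $47,450.00
Associate: 118.4 × $275 = $32,560.00
Paralegal: 23.0 × $150 = $3,450.00
Subtotal: $68,340.00 + $47,450.00 + $32,560.00 + $3,450.00 = $151,800.00
Travel: 38.3 × ($150 ÷ 2) = 38.3 × $75.00 = $2,872.50
Total: $151,800.00 + $2,872.50 = $154,672.50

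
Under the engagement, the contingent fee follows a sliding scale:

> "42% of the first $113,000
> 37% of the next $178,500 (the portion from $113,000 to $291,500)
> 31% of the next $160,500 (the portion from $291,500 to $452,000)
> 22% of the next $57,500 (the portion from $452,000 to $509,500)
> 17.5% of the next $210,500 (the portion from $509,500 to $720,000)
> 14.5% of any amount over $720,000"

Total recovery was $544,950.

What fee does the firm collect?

$182,113.75

First $113,000 at 42% = $47,460.00
Next $178,500 at 37% = $66,045.00
Next $160,500 at 31% = $49,755.00
Next $57,500 at 22% = $12,650.00
Remaining $35,450 at 17.5% = $6,203.75
Fee: $47,460.00 + $66,045.00 + $49,755.00 + $12,650.00 + $6,203.75 = $182,113.75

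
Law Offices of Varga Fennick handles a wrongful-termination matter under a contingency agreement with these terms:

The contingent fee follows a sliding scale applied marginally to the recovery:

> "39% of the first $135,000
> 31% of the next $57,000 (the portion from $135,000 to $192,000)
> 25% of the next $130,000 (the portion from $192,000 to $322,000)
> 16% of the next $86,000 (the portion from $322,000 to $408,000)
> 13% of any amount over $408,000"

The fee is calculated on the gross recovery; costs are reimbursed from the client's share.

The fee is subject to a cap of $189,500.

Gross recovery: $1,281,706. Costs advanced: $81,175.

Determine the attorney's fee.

Fee base is the gross recovery, $1,281,706; costs are reimbursed separately.
First $135,000 at 39% = $52,650.00
Next $57,000 at 31% = $17,670.00
Next $130,000 at 25% = $32,500.00
Next $86,000 at 16% = $13,760.00
Remaining $873,706 at 13% = $113,581.78
Fee: $52,650.00 + $17,670.00 + $32,500.00 + $13,760.00 + $113,581.78 = $230,161.78
$230,161.78 exceeds the $189,500 cap, so the fee is capped at $189,500.00.

$189,500.00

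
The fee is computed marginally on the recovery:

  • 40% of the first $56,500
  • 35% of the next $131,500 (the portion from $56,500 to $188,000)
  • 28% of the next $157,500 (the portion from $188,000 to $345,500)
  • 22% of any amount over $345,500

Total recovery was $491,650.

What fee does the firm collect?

$144,878.00

First $56,500 at 40% = $22,600.00
Next $131,500 at 35% = $46,025.00
Next $157,500 at 28% = $44,100.00
Remaining $146,150 at 22% = $32,153.00
Fee: $22,600.00 + $46,025.00 + $44,100.00 + $32,153.00 = $144,878.00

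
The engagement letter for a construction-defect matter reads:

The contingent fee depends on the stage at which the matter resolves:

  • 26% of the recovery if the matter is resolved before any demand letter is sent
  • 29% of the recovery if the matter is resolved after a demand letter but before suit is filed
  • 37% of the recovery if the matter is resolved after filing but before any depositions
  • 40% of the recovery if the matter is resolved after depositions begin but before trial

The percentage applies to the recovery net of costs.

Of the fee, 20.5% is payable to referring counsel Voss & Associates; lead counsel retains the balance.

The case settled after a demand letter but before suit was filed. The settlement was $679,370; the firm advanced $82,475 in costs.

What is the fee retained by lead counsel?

$137,614.14

Fee base (net of costs): $679,370 − $82,475 = $596,895
The matter settled after a demand letter but before suit was filed, so the 29% rate applies.
$596,895 × 29% = $173,099.55
Referral share: 20.5% of $173,099.55 = $35,485.41; lead counsel retains $173,099.55 − $35,485.41 = $137,614.14.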